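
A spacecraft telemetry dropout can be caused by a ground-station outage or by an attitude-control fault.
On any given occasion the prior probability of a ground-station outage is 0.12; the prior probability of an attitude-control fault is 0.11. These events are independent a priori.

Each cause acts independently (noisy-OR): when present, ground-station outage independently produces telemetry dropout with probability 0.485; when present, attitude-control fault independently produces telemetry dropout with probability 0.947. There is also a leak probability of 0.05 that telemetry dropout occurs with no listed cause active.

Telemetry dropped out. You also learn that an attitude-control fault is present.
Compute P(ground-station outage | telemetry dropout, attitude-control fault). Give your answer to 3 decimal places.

Under noisy-OR, P(telemetry dropout | causes) = 1 − (1−0.05)·∏(1−qᵢ) over the active causes.
Sum P(telemetry dropout|·) weighted by the priors over both values of ground-station outage:
  P(telemetry dropout | attitude-control fault) = 0.94965×0.88 + 0.97407×0.12
        = 0.835692 + 0.116888 = 0.952580
The terms with ground-station outage present sum to 0.116888, so
  P(ground-station outage | telemetry dropout, attitude-control fault) = 0.116888 / 0.952580 ≈ 0.123

P(ground-station outage | telemetry dropout, attitude-control fault) ≈ 0.123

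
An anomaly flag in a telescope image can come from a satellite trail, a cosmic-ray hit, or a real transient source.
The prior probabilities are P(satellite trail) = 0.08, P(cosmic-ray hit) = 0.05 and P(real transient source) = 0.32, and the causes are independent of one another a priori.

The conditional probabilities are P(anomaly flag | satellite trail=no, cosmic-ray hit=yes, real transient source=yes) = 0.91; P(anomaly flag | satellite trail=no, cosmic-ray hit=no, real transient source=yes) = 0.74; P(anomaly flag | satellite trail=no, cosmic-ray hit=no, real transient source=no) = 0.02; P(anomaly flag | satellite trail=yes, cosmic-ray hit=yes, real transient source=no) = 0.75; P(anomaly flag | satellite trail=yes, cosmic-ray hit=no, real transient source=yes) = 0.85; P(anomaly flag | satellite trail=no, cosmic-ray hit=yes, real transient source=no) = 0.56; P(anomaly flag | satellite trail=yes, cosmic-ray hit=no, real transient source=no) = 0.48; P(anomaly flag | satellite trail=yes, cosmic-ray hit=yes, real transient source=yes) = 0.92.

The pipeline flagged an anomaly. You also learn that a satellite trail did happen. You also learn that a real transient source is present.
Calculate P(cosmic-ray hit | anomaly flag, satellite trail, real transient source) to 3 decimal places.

P(cosmic-ray hit | anomaly flag, satellite trail, real transient source) ≈ 0.054

P(anomaly flag | satellite trail, real transient source) = 0.85×0.95 + 0.92×0.05 = 0.807500 + 0.046000 = 0.853500
The cosmic-ray hit-present share is 0.92×0.05 = 0.046000.
So P(cosmic-ray hit | anomaly flag, satellite trail, real transient source) = 0.046000/0.853500 ≈ 0.054.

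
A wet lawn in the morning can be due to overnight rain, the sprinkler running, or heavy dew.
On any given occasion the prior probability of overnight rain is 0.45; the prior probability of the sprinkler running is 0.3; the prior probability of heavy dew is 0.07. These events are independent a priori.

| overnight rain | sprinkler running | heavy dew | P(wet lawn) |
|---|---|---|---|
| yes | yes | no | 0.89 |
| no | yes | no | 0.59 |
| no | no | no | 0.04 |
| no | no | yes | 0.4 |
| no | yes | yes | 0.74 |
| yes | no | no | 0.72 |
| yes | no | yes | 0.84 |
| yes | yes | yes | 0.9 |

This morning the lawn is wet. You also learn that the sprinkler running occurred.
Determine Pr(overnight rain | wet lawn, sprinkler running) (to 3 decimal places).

Sum P(wet lawn|·) weighted by the priors over the 4 (overnight rain, heavy dew) configurations:
  P(wet lawn | sprinkler running) = 0.59·0.55·0.93 + 0.74·0.55·0.07 + 0.89·0.45·0.93 + 0.9·0.45·0.07
        = 0.301785 + 0.028490 + 0.372465 + 0.028350 = 0.731090
Keeping only the overnight rain-present terms gives 0.400815, so
  P(overnight rain | wet lawn, sprinkler running) = 0.400815 / 0.731090 ≈ 0.548

Pr(overnight rain | wet lawn, sprinkler running) ≈ 0.548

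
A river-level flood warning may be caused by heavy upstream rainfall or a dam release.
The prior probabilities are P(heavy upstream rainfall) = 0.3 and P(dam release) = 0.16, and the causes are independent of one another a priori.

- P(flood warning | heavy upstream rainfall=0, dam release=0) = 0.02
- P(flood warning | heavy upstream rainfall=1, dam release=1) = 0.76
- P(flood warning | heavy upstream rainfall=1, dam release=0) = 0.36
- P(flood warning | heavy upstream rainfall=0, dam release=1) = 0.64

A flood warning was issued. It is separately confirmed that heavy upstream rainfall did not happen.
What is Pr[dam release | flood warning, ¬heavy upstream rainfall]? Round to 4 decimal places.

Numerator (weight on configurations with dam release): 0.64*0.16 = 0.102400
Denominator P(flood warning | ¬heavy upstream rainfall): 0.02*0.84 + 0.64*0.16 = 0.119200
Posterior = 0.102400 / 0.119200 ≈ 0.8591

Pr[dam release | flood warning, ¬heavy upstream rainfall] ≈ 0.8591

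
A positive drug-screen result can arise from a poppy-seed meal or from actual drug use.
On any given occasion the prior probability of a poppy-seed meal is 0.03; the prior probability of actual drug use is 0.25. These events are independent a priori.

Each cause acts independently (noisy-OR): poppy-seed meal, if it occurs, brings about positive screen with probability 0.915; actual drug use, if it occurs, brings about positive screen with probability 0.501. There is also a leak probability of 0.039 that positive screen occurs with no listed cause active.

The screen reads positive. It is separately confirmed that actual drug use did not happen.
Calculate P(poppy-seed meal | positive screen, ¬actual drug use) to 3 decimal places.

P(poppy-seed meal | positive screen, ¬actual drug use) ≈ 0.421

Under noisy-OR, P(positive screen | causes) = 1 − (1−0.039)·∏(1−qᵢ) over the active causes.
P(positive screen | ¬actual drug use) = 0.039·0.97 + 0.918315·0.03 = 0.037830 + 0.027549 = 0.065379
Restricting to configurations with poppy-seed meal present: 0.918315·0.03 = 0.027549.
P(poppy-seed meal | positive screen, ¬actual drug use) = 0.027549 / 0.065379 ≈ 0.421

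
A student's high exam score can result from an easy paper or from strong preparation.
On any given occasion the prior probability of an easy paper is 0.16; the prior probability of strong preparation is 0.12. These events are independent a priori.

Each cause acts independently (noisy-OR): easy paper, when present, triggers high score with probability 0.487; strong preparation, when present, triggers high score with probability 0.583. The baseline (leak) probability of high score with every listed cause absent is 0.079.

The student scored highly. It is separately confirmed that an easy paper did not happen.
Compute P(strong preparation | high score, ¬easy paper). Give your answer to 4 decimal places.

P(strong preparation | high score, ¬easy paper) ≈ 0.5153

Under noisy-OR, P(high score | causes) = 1 − (1−0.079)·∏(1−qᵢ) over the active causes.
Sum P(high score|·) weighted by the priors over both values of strong preparation:
  P(high score | ¬easy paper) = 0.079*0.88 + 0.615943*0.12
        = 0.069520 + 0.073913 = 0.143433
Keeping only the strong preparation-present terms gives 0.073913, so
  P(strong preparation | high score, ¬easy paper) = 0.073913 / 0.143433 ≈ 0.5153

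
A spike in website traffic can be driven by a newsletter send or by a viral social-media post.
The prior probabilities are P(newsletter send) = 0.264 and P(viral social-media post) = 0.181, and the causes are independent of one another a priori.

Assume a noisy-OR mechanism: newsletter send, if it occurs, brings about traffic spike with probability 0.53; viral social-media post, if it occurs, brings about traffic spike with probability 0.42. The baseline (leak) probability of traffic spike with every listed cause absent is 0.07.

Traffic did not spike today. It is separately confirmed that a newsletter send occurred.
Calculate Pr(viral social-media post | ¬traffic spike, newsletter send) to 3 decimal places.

Pr(viral social-media post | ¬traffic spike, newsletter send) ≈ 0.114

Under noisy-OR, P(traffic spike | causes) = 1 − (1−0.07)·∏(1−qᵢ) over the active causes.
P(¬traffic spike | newsletter send) = 0.4371×0.819 + 0.253518×0.181 = 0.357985 + 0.045887 = 0.403872
Of this, 0.045887 comes from 0.253518×0.181 (the viral social-media post=true cases).
So P(viral social-media post | ¬traffic spike, newsletter send) = 0.045887/0.403872 ≈ 0.114.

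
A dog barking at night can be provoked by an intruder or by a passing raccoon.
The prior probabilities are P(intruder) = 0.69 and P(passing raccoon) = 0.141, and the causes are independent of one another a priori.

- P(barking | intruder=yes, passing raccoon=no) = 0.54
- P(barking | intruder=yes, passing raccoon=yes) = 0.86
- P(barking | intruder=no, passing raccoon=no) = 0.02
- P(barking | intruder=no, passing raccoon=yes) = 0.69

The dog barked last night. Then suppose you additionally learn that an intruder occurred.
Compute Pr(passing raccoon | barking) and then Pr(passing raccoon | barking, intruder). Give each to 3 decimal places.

Weight on passing raccoon=true, given the evidence: 0.030160 + 0.083669 = 0.113829
Denominator P(barking): 0.02×0.31×0.859 + 0.69×0.31×0.141 + 0.54×0.69×0.859 + 0.86×0.69×0.141 = 0.439218
P(passing raccoon | barking) = 0.113829/0.439218 ≈ 0.259

Now condition on the additional information:
By total probability over both values of passing raccoon:
  P(barking | intruder) = 0.54×0.859 + 0.86×0.141
        = 0.463860 + 0.121260 = 0.585120
Configurations with passing raccoon contribute 0.121260, so
  P(passing raccoon | barking, intruder) = 0.121260 / 0.585120 ≈ 0.207

Pr(passing raccoon | barking) ≈ 0.259; Pr(passing raccoon | barking, intruder) ≈ 0.207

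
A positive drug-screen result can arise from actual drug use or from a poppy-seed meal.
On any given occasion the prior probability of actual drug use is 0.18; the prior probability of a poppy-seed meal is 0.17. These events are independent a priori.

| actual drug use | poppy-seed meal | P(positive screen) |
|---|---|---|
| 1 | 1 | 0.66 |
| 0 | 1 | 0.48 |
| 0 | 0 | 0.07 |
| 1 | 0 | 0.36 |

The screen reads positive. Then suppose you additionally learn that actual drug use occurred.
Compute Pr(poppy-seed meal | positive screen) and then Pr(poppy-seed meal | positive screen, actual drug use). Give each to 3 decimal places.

Numerator (weight on configurations with poppy-seed meal): 0.066912 + 0.020196 = 0.087108
The normalizing constant is 0.07×0.82×0.83 + 0.48×0.82×0.17 + 0.36×0.18×0.83 + 0.66×0.18×0.17 = 0.188534
Posterior = 0.087108 / 0.188534 ≈ 0.462

Now condition on the additional information:
P(positive screen | actual drug use) = 0.36×0.83 + 0.66×0.17 = 0.298800 + 0.112200 = 0.411000
Restricting to configurations with poppy-seed meal present: 0.66×0.17 = 0.112200.
P(poppy-seed meal | positive screen, actual drug use) = 0.112200 / 0.411000 ≈ 0.273
This is intercausal reasoning (explaining away): once actual drug use accounts for the positive screen, poppy-seed meal becomes less likely.

Pr(poppy-seed meal | positive screen) ≈ 0.462; Pr(poppy-seed meal | positive screen, actual drug use) ≈ 0.273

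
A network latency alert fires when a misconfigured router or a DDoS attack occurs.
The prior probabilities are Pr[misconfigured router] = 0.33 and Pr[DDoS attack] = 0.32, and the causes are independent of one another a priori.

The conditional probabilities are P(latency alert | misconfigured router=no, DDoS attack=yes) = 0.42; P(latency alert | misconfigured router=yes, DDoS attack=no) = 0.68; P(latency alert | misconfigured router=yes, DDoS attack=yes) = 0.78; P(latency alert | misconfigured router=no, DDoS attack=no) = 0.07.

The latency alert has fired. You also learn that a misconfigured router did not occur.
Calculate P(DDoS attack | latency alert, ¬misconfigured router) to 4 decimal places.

Weight on DDoS attack=true, given the evidence: 0.42*0.32 = 0.134400
The normalizing constant is 0.07*0.68 + 0.42*0.32 = 0.182000
P(DDoS attack | latency alert, ¬misconfigured router) = 0.134400/0.182000 ≈ 0.7385

P(DDoS attack | latency alert, ¬misconfigured router) ≈ 0.7385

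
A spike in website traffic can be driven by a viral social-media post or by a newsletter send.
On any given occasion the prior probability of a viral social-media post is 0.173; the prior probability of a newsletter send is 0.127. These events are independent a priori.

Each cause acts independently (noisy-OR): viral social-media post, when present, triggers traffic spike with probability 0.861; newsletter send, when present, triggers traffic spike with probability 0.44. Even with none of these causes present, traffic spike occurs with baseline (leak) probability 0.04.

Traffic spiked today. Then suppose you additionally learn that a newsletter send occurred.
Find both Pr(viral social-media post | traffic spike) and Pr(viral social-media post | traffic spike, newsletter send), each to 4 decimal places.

Under noisy-OR, P(traffic spike | causes) = 1 − (1−0.04)·∏(1−qᵢ) over the active causes.
Enumerate the 4 (viral social-media post, newsletter send) configurations and weight by the priors:
  P(traffic spike) = 0.04·0.827·0.873 + 0.4624·0.827·0.127 + 0.86656·0.173·0.873 + 0.925274·0.173·0.127
        = 0.028879 + 0.048565 + 0.130876 + 0.020329 = 0.228649
The terms with viral social-media post present sum to 0.151205, so
  P(viral social-media post | traffic spike) = 0.151205 / 0.228649 ≈ 0.6613

Now condition on the additional information:
Numerator (weight on configurations with viral social-media post): 0.925274·0.173 = 0.160072
The normalizing constant is 0.4624·0.827 + 0.925274·0.173 = 0.542477
Posterior = 0.160072 / 0.542477 ≈ 0.2951
This is intercausal reasoning (explaining away): once newsletter send accounts for the traffic spike, viral social-media post becomes less likely.

Pr(viral social-media post | traffic spike) ≈ 0.6613; Pr(viral social-media post | traffic spike, newsletter send) ≈ 0.2951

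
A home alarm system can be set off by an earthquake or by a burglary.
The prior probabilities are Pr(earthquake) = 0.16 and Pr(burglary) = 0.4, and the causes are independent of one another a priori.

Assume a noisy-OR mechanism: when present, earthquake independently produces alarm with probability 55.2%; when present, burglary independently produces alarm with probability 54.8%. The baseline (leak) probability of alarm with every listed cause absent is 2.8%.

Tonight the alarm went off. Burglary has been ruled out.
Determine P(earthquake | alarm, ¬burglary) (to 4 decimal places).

P(earthquake | alarm, ¬burglary) ≈ 0.7934

Under noisy-OR, P(alarm | causes) = 1 − (1−0.028)·∏(1−qᵢ) over the active causes.
P(alarm | ¬burglary) = 0.028*0.84 + 0.564544*0.16 = 0.023520 + 0.090327 = 0.113847
The earthquake-present share is 0.564544*0.16 = 0.090327.
So P(earthquake | alarm, ¬burglary) = 0.090327/0.113847 ≈ 0.7934.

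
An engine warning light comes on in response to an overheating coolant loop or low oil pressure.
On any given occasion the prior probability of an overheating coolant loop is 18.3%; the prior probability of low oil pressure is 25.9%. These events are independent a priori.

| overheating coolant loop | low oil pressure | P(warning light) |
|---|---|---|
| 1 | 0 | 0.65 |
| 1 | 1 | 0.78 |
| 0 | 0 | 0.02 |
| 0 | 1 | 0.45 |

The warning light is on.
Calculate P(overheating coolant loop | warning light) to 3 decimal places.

P(overheating coolant loop | warning light) ≈ 0.538

For the numerator, keep only overheating coolant loop=true terms: 0.088142 + 0.036970 = 0.125112
Denominator P(warning light): 0.02*0.817*0.741 + 0.45*0.817*0.259 + 0.65*0.183*0.741 + 0.78*0.183*0.259 = 0.232441
P(overheating coolant loop | warning light) = 0.125112/0.232441 ≈ 0.538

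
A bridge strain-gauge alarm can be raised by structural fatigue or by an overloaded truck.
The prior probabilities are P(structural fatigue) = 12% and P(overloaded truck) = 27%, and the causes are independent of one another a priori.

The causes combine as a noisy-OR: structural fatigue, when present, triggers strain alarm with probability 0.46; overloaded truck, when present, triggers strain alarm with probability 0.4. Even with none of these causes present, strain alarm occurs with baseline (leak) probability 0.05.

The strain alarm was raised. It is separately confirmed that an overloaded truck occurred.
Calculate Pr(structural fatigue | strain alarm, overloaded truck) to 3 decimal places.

Under noisy-OR, P(strain alarm | causes) = 1 − (1−0.05)·∏(1−qᵢ) over the active causes.
For the numerator, keep only structural fatigue=true terms: 0.6922×0.12 = 0.083064
Denominator P(strain alarm | overloaded truck): 0.43×0.88 + 0.6922×0.12 = 0.461464
Posterior = 0.083064 / 0.461464 ≈ 0.180

Pr(structural fatigue | strain alarm, overloaded truck) ≈ 0.180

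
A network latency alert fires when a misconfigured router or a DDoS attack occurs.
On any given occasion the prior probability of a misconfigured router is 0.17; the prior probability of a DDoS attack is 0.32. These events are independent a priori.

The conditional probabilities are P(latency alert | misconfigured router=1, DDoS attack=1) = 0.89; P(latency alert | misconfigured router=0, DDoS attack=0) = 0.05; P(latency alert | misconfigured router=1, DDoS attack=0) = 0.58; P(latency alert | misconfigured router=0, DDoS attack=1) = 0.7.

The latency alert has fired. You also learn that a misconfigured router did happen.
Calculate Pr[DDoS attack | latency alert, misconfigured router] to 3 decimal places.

Pr[DDoS attack | latency alert, misconfigured router] ≈ 0.419

Numerator (weight on configurations with DDoS attack): 0.89*0.32 = 0.284800
Denominator P(latency alert | misconfigured router): 0.58*0.68 + 0.89*0.32 = 0.679200
Posterior = 0.284800 / 0.679200 ≈ 0.419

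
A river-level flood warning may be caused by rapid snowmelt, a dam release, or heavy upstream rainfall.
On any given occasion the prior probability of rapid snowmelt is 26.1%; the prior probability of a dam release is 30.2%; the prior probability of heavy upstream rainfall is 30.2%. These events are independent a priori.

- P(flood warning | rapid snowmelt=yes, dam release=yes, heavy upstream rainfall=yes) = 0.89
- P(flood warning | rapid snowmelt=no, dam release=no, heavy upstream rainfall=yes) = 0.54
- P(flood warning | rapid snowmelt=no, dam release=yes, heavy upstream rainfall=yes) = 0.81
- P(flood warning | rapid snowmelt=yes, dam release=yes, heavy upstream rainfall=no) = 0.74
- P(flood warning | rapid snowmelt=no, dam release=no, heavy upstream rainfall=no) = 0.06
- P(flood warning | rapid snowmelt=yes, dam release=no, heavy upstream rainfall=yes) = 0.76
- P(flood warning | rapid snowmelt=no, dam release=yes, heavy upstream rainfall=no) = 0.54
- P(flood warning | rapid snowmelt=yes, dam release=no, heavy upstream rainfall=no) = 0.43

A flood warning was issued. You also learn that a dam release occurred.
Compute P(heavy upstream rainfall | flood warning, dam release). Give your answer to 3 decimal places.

P(heavy upstream rainfall | flood warning, dam release) ≈ 0.378

P(flood warning | dam release) = 0.54*0.739*0.698 + 0.81*0.739*0.302 + 0.74*0.261*0.698 + 0.89*0.261*0.302 = 0.278544 + 0.180774 + 0.134812 + 0.070152 = 0.664282
Restricting to configurations with heavy upstream rainfall present: 0.180774 + 0.070152 = 0.250926.
P(heavy upstream rainfall | flood warning, dam release) = 0.250926 / 0.664282 ≈ 0.378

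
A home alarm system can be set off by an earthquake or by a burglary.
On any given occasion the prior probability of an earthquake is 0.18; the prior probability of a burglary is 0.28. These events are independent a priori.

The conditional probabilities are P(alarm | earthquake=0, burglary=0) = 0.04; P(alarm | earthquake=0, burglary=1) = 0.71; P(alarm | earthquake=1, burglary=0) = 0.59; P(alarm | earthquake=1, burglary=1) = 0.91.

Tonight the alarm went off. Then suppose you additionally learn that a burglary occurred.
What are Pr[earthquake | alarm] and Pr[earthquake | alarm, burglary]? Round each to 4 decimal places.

Pr[earthquake | alarm] ≈ 0.3959; Pr[earthquake | alarm, burglary] ≈ 0.2196

By total probability over the 4 (earthquake, burglary) configurations:
  P(alarm) = 0.04*0.82*0.72 + 0.71*0.82*0.28 + 0.59*0.18*0.72 + 0.91*0.18*0.28
        = 0.023616 + 0.163016 + 0.076464 + 0.045864 = 0.308960
Configurations with earthquake contribute 0.122328, so
  P(earthquake | alarm) = 0.122328 / 0.308960 ≈ 0.3959

With the extra evidence:
Sum P(alarm|·) weighted by the priors over both values of earthquake:
  P(alarm | burglary) = 0.71×0.82 + 0.91×0.18
        = 0.582200 + 0.163800 = 0.746000
Keeping only the earthquake-present terms gives 0.163800, so
  P(earthquake | alarm, burglary) = 0.163800 / 0.746000 ≈ 0.2196
— burglary explains away the evidence for earthquake.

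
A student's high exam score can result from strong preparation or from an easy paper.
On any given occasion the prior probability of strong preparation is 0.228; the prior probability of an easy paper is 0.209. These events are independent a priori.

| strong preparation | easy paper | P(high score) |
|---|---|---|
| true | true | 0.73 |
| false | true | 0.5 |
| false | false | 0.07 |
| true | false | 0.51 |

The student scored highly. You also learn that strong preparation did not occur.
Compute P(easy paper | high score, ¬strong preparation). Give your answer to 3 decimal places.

P(easy paper | high score, ¬strong preparation) ≈ 0.654

P(high score | ¬strong preparation) = 0.07*0.791 + 0.5*0.209 = 0.055370 + 0.104500 = 0.159870
Restricting to configurations with easy paper present: 0.5*0.209 = 0.104500.
Hence the posterior is 0.104500/0.159870 ≈ 0.654.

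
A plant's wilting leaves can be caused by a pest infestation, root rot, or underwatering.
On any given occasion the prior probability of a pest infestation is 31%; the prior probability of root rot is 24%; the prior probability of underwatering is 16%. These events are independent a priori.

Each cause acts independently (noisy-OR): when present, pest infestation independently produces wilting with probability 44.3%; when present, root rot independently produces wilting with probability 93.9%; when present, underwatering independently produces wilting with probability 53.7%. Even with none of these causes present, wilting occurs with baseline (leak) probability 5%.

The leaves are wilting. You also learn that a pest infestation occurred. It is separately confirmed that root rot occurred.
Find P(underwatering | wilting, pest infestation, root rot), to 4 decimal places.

Under noisy-OR, P(wilting | causes) = 1 − (1−0.05)·∏(1−qᵢ) over the active causes.
P(wilting | pest infestation, root rot) = 0.967722×0.84 + 0.985055×0.16 = 0.812886 + 0.157609 = 0.970495
Of this, 0.157609 comes from 0.985055×0.16 (the underwatering=true cases).
Hence the posterior is 0.157609/0.970495 ≈ 0.1624.

P(underwatering | wilting, pest infestation, root rot) ≈ 0.1624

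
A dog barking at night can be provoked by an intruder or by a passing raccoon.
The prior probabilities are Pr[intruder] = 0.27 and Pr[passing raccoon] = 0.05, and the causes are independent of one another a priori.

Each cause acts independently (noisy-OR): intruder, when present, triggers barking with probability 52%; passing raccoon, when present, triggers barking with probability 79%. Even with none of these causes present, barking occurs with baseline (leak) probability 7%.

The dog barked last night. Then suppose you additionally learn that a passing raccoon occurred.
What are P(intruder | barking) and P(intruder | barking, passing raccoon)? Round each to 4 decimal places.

Under noisy-OR, P(barking | causes) = 1 − (1−0.07)·∏(1−qᵢ) over the active causes.
Numerator (weight on configurations with intruder): 0.141998 + 0.012234 = 0.154232
Normalizer over all consistent configurations: 0.07*0.73*0.95 + 0.8047*0.73*0.05 + 0.5536*0.27*0.95 + 0.906256*0.27*0.05 = 0.232149
P(intruder | barking) = 0.154232/0.232149 ≈ 0.6644

Now also conditioning on passing raccoon=true:
P(barking | passing raccoon) = 0.8047*0.73 + 0.906256*0.27 = 0.587431 + 0.244689 = 0.832120
The intruder-present share is 0.906256*0.27 = 0.244689.
So P(intruder | barking, passing raccoon) = 0.244689/0.832120 ≈ 0.2941.
Conditioning on passing raccoon lowers the posterior on intruder: the classic explaining-away effect in a common-effect structure.

P(intruder | barking) ≈ 0.6644; P(intruder | barking, passing raccoon) ≈ 0.2941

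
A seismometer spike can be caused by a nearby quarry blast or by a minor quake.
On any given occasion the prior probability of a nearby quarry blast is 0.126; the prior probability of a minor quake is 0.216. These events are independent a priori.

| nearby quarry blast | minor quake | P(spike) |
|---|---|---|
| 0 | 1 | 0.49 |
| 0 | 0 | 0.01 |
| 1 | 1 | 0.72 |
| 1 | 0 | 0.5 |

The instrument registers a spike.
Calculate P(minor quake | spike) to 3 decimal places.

P(spike) = 0.01×0.874×0.784 + 0.49×0.874×0.216 + 0.5×0.126×0.784 + 0.72×0.126×0.216 = 0.006852 + 0.092504 + 0.049392 + 0.019596 = 0.168344
Of this, 0.112100 comes from 0.092504 + 0.019596 (the minor quake=true cases).
So P(minor quake | spike) = 0.112100/0.168344 ≈ 0.666.

P(minor quake | spike) ≈ 0.666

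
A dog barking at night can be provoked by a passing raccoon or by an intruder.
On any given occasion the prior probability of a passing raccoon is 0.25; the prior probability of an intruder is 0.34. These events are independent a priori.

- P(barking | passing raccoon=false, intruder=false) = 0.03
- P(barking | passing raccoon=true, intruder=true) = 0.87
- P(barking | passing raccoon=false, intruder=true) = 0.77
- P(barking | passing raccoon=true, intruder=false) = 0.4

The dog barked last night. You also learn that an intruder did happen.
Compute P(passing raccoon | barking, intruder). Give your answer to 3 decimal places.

P(barking | intruder) = 0.77*0.75 + 0.87*0.25 = 0.577500 + 0.217500 = 0.795000
The passing raccoon-present share is 0.87*0.25 = 0.217500.
Hence the posterior is 0.217500/0.795000 ≈ 0.274.

P(passing raccoon | barking, intruder) ≈ 0.274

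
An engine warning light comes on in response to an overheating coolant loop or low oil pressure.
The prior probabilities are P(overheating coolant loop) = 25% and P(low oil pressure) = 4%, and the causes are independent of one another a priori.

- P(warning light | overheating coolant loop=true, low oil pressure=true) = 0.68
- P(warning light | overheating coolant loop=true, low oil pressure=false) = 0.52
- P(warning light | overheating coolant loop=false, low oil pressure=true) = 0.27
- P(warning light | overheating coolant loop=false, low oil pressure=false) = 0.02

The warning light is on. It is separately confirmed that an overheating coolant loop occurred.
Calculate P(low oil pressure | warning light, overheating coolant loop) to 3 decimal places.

P(low oil pressure | warning light, overheating coolant loop) ≈ 0.052

Enumerate both values of low oil pressure and weight by the priors:
  P(warning light | overheating coolant loop) = 0.52·0.96 + 0.68·0.04
        = 0.499200 + 0.027200 = 0.526400
Configurations with low oil pressure contribute 0.027200, so
  P(low oil pressure | warning light, overheating coolant loop) = 0.027200 / 0.526400 ≈ 0.052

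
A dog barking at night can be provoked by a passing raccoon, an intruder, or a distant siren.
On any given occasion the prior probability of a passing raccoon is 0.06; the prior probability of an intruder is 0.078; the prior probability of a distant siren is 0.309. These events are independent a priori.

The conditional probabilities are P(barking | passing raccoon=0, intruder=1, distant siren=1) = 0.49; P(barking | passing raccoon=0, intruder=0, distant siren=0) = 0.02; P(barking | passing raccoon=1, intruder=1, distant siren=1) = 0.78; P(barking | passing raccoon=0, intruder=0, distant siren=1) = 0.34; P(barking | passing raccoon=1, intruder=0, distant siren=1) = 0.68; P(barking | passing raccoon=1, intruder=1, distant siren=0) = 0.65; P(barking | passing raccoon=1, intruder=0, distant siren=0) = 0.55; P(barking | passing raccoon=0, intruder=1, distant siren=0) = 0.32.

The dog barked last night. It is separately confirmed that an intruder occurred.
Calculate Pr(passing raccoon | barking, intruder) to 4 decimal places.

P(barking | intruder) = 0.32·0.94·0.691 + 0.49·0.94·0.309 + 0.65·0.06·0.691 + 0.78·0.06·0.309 = 0.207853 + 0.142325 + 0.026949 + 0.014461 = 0.391588
Of this, 0.041410 comes from 0.026949 + 0.014461 (the passing raccoon=true cases).
So P(passing raccoon | barking, intruder) = 0.041410/0.391588 ≈ 0.1057.

Pr(passing raccoon | barking, intruder) ≈ 0.1057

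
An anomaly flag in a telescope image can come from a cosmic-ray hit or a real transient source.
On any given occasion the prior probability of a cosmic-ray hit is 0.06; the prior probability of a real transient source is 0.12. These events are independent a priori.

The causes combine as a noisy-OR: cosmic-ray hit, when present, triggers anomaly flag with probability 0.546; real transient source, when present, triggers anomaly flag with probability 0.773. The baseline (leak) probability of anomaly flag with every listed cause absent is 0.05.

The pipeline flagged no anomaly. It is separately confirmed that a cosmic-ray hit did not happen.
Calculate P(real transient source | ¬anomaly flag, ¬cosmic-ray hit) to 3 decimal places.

Under noisy-OR, P(anomaly flag | causes) = 1 − (1−0.05)·∏(1−qᵢ) over the active causes.
P(¬anomaly flag | ¬cosmic-ray hit) = 0.95*0.88 + 0.21565*0.12 = 0.836000 + 0.025878 = 0.861878
The real transient source-present share is 0.21565*0.12 = 0.025878.
Hence the posterior is 0.025878/0.861878 ≈ 0.030.

P(real transient source | ¬anomaly flag, ¬cosmic-ray hit) ≈ 0.030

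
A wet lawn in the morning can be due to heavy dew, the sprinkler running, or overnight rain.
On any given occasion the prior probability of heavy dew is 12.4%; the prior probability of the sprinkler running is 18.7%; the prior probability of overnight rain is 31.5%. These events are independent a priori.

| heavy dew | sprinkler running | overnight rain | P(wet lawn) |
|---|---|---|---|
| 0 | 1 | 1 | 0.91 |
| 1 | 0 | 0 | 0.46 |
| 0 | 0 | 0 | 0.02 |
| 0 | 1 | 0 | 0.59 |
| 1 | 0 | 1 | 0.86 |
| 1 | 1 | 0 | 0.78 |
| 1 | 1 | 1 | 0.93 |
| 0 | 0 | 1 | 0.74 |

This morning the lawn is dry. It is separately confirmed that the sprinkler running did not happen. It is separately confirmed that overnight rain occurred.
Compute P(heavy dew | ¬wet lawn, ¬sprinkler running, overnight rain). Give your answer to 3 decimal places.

P(¬wet lawn | ¬sprinkler running, overnight rain) = 0.26*0.876 + 0.14*0.124 = 0.227760 + 0.017360 = 0.245120
Restricting to configurations with heavy dew present: 0.14*0.124 = 0.017360.
P(heavy dew | ¬wet lawn, ¬sprinkler running, overnight rain) = 0.017360 / 0.245120 ≈ 0.071

P(heavy dew | ¬wet lawn, ¬sprinkler running, overnight rain) ≈ 0.071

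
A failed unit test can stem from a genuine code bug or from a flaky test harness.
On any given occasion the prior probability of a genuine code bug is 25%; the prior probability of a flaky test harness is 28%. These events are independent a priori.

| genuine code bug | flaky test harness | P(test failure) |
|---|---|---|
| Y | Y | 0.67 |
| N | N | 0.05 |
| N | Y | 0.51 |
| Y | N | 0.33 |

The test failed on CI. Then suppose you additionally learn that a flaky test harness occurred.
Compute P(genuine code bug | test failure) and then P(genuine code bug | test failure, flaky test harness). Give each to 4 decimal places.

P(genuine code bug | test failure) ≈ 0.4422; P(genuine code bug | test failure, flaky test harness) ≈ 0.3045

For the numerator, keep only genuine code bug=true terms: 0.059400 + 0.046900 = 0.106300
Denominator P(test failure): 0.05·0.75·0.72 + 0.51·0.75·0.28 + 0.33·0.25·0.72 + 0.67·0.25·0.28 = 0.240400
Posterior = 0.106300 / 0.240400 ≈ 0.4422

With the extra evidence:
For the numerator, keep only genuine code bug=true terms: 0.67·0.25 = 0.167500
The normalizing constant is 0.51·0.75 + 0.67·0.25 = 0.550000
P(genuine code bug | test failure, flaky test harness) = 0.167500/0.550000 ≈ 0.3045
This is intercausal reasoning (explaining away): once flaky test harness accounts for the test failure, genuine code bug becomes less likely.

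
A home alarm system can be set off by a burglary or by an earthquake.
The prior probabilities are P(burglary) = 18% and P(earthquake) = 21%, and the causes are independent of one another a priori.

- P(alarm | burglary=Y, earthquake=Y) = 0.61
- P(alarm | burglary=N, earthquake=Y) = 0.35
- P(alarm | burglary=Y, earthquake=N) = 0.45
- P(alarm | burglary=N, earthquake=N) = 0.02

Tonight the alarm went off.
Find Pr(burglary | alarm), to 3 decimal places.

Pr(burglary | alarm) ≈ 0.543

Sum P(alarm|·) weighted by the priors over the 4 (burglary, earthquake) configurations:
  P(alarm) = 0.02×0.82×0.79 + 0.35×0.82×0.21 + 0.45×0.18×0.79 + 0.61×0.18×0.21
        = 0.012956 + 0.060270 + 0.063990 + 0.023058 = 0.160274
Configurations with burglary contribute 0.087048, so
  P(burglary | alarm) = 0.087048 / 0.160274 ≈ 0.543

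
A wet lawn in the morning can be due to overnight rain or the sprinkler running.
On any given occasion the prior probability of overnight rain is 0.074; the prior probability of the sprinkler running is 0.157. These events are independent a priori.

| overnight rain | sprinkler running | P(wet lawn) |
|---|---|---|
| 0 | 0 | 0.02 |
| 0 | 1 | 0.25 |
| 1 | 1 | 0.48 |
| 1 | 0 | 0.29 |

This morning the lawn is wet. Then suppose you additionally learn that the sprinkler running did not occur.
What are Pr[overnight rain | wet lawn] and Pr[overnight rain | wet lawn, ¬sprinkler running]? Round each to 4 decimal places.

P(wet lawn) = 0.02·0.926·0.843 + 0.25·0.926·0.157 + 0.29·0.074·0.843 + 0.48·0.074·0.157 = 0.015612 + 0.036346 + 0.018091 + 0.005577 = 0.075626
Restricting to configurations with overnight rain present: 0.018091 + 0.005577 = 0.023668.
P(overnight rain | wet lawn) = 0.023668 / 0.075626 ≈ 0.3130

Now also conditioning on sprinkler running≠true:
By total probability over both values of overnight rain:
  P(wet lawn | ¬sprinkler running) = 0.02·0.926 + 0.29·0.074
        = 0.018520 + 0.021460 = 0.039980
Keeping only the overnight rain-present terms gives 0.021460, so
  P(overnight rain | wet lawn, ¬sprinkler running) = 0.021460 / 0.039980 ≈ 0.5368

Pr[overnight rain | wet lawn] ≈ 0.3130; Pr[overnight rain | wet lawn, ¬sprinkler running] ≈ 0.5368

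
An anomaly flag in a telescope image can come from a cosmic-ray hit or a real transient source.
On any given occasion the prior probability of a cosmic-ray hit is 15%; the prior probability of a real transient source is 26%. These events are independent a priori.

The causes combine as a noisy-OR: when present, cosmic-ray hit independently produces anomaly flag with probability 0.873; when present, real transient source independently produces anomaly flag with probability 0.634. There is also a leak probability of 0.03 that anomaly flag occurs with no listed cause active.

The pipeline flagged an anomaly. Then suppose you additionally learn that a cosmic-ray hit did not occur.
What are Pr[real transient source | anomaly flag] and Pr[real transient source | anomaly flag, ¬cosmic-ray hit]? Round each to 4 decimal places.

Pr[real transient source | anomaly flag] ≈ 0.6074; Pr[real transient source | anomaly flag, ¬cosmic-ray hit] ≈ 0.8831

Under noisy-OR, P(anomaly flag | causes) = 1 − (1−0.03)·∏(1−qᵢ) over the active causes.
P(anomaly flag) = 0.03·0.85·0.74 + 0.64498·0.85·0.26 + 0.87681·0.15·0.74 + 0.954912·0.15·0.26 = 0.018870 + 0.142541 + 0.097326 + 0.037242 = 0.295979
Of this, 0.179783 comes from 0.142541 + 0.037242 (the real transient source=true cases).
So P(real transient source | anomaly flag) = 0.179783/0.295979 ≈ 0.6074.

With the extra evidence:
By total probability over both values of real transient source:
  P(anomaly flag | ¬cosmic-ray hit) = 0.03×0.74 + 0.64498×0.26
        = 0.022200 + 0.167695 = 0.189895
Keeping only the real transient source-present terms gives 0.167695, so
  P(real transient source | anomaly flag, ¬cosmic-ray hit) = 0.167695 / 0.189895 ≈ 0.8831
With cosmic-ray hit excluded, real transient source must carry more of the explanatory weight for the anomaly flag.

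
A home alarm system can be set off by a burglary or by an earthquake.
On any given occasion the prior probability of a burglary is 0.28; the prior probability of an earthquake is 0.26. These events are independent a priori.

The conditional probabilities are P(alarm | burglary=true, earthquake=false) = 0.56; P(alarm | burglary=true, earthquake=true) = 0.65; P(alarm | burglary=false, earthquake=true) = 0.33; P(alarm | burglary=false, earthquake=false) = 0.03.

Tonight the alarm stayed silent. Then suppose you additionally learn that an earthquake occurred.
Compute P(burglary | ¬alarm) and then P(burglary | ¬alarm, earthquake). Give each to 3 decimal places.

P(burglary | ¬alarm) ≈ 0.154; P(burglary | ¬alarm, earthquake) ≈ 0.169

P(¬alarm) = 0.97×0.72×0.74 + 0.67×0.72×0.26 + 0.44×0.28×0.74 + 0.35×0.28×0.26 = 0.516816 + 0.125424 + 0.091168 + 0.025480 = 0.758888
Of this, 0.116648 comes from 0.091168 + 0.025480 (the burglary=true cases).
P(burglary | ¬alarm) = 0.116648 / 0.758888 ≈ 0.154

With the extra evidence:
By total probability over both values of burglary:
  P(¬alarm | earthquake) = 0.67×0.72 + 0.35×0.28
        = 0.482400 + 0.098000 = 0.580400
Keeping only the burglary-present terms gives 0.098000, so
  P(burglary | ¬alarm, earthquake) = 0.098000 / 0.580400 ≈ 0.169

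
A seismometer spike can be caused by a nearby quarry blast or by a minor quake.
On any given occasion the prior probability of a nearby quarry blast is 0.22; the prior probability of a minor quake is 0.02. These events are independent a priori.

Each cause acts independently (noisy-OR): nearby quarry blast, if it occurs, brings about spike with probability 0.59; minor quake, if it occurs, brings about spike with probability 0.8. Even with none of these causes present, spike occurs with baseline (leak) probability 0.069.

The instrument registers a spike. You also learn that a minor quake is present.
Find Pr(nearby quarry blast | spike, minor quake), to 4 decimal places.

Under noisy-OR, P(spike | causes) = 1 − (1−0.069)·∏(1−qᵢ) over the active causes.
Enumerate both values of nearby quarry blast and weight by the priors:
  P(spike | minor quake) = 0.8138·0.78 + 0.923658·0.22
        = 0.634764 + 0.203205 = 0.837969
Configurations with nearby quarry blast contribute 0.203205, so
  P(nearby quarry blast | spike, minor quake) = 0.203205 / 0.837969 ≈ 0.2425

Pr(nearby quarry blast | spike, minor quake) ≈ 0.2425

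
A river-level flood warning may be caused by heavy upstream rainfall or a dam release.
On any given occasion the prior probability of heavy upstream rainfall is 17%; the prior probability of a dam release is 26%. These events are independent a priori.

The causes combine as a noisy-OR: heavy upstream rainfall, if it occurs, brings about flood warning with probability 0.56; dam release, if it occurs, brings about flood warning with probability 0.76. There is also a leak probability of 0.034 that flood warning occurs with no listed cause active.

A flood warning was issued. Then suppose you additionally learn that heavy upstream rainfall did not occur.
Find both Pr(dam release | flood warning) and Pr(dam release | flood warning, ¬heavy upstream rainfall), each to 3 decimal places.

Pr(dam release | flood warning) ≈ 0.688; Pr(dam release | flood warning, ¬heavy upstream rainfall) ≈ 0.888

Under noisy-OR, P(flood warning | causes) = 1 − (1−0.034)·∏(1−qᵢ) over the active causes.
Sum P(flood warning|·) weighted by the priors over the 4 (heavy upstream rainfall, dam release) configurations:
  P(flood warning) = 0.034×0.83×0.74 + 0.76816×0.83×0.26 + 0.57496×0.17×0.74 + 0.89799×0.17×0.26
        = 0.020883 + 0.165769 + 0.072330 + 0.039691 = 0.298673
Keeping only the dam release-present terms gives 0.205460, so
  P(dam release | flood warning) = 0.205460 / 0.298673 ≈ 0.688

Now also conditioning on heavy upstream rainfall≠true:
P(flood warning | ¬heavy upstream rainfall) = 0.034×0.74 + 0.76816×0.26 = 0.025160 + 0.199722 = 0.224882
The dam release-present share is 0.76816×0.26 = 0.199722.
Hence the posterior is 0.199722/0.224882 ≈ 0.888.
Ruling out heavy upstream rainfall raises the posterior on dam release — the flip side of explaining away.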